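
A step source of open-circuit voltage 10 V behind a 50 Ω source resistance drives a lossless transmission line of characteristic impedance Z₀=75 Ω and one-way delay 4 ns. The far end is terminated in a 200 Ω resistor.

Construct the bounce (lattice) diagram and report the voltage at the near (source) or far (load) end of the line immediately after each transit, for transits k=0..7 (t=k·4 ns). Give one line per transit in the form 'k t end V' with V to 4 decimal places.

Γ_L=0.454545, Γ_S=-0.200000; launch V₁=10·75/125=6.000000
k=0 src: V=6.0000
k=1 load: inc=6.000000, refl=6.000000·0.454545=2.7273; V=0.000000+6.000000+2.727273=8.7273
k=2 src: inc=2.727273, refl=2.727273·-0.200000=-0.5455; V=6.000000+2.727273+-0.545455=8.1818
k=3 load: inc=-0.545455, refl=-0.545455·0.454545=-0.2479; V=8.727273+-0.545455+-0.247934=7.9339
k=4 src: inc=-0.247934, refl=-0.247934·-0.200000=0.0496; V=8.181818+-0.247934+0.049587=7.9835
k=5 load: inc=0.049587, refl=0.049587·0.454545=0.0225; V=7.933884+0.049587+0.022539=8.0060
k=6 src: inc=0.022539, refl=0.022539·-0.200000=-0.0045; V=7.983471+0.022539+-0.004508=8.0015
k=7 load: inc=-0.004508, refl=-0.004508·0.454545=-0.0020; V=8.006011+-0.004508+-0.002049=7.9995

0 0 source 6.0000
1 4 load 8.7273
2 8 source 8.1818
3 12 load 7.9339
4 16 source 7.9835
5 20 load 8.0060
6 24 source 8.0015
7 28 load 7.9995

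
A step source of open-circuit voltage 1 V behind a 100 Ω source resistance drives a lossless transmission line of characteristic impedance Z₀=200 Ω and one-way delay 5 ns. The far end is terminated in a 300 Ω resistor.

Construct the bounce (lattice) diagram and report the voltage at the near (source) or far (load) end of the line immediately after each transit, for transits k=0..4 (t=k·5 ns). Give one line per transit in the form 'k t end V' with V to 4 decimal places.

0 0 source 0.6667
1 5 load 0.8000
2 10 source 0.7556
3 15 load 0.7467
4 20 source 0.7496

Γ_L=0.200000, Γ_S=-0.333333; launch V₁=1·200/300=0.666667
k=0 src: V=0.6667
k=1 load: inc=0.666667, refl=0.666667·0.200000=0.1333; V=0.000000+0.666667+0.133333=0.8000
k=2 src: inc=0.133333, refl=0.133333·-0.333333=-0.0444; V=0.666667+0.133333+-0.044444=0.7556
k=3 load: inc=-0.044444, refl=-0.044444·0.200000=-0.0089; V=0.800000+-0.044444+-0.008889=0.7467
k=4 src: inc=-0.008889, refl=-0.008889·-0.333333=0.0030; V=0.755556+-0.008889+0.002963=0.7496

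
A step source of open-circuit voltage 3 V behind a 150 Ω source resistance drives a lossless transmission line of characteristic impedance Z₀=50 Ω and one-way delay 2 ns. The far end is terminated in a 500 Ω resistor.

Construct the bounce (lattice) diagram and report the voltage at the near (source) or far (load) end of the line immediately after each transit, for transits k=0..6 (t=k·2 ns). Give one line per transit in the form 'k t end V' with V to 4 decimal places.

Γ_L=0.818182, Γ_S=0.500000; launch V₁=3·50/200=0.750000
k=0 src: V=0.7500
k=1 load: inc=0.750000, refl=0.750000·0.818182=0.6136; V=0.000000+0.750000+0.613636=1.3636
k=2 src: inc=0.613636, refl=0.613636·0.500000=0.3068; V=0.750000+0.613636+0.306818=1.6705
k=3 load: inc=0.306818, refl=0.306818·0.818182=0.2510; V=1.363636+0.306818+0.251033=1.9215
k=4 src: inc=0.251033, refl=0.251033·0.500000=0.1255; V=1.670455+0.251033+0.125517=2.0470
k=5 load: inc=0.125517, refl=0.125517·0.818182=0.1027; V=1.921488+0.125517+0.102695=2.1497
k=6 src: inc=0.102695, refl=0.102695·0.500000=0.0513; V=2.047004+0.102695+0.051348=2.2010

0 0 source 0.7500
1 2 load 1.3636
2 4 source 1.6705
3 6 load 1.9215
4 8 source 2.0470
5 10 load 2.1497
6 12 source 2.2010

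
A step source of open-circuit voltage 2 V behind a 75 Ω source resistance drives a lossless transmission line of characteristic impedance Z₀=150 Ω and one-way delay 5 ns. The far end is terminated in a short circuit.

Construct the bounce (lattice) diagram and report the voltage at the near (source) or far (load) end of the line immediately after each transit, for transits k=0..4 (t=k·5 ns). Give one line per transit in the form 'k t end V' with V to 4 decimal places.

Γ_L=-1.000000, Γ_S=-0.333333; launch V₁=2·150/225=1.333333
k=0 src: V=1.3333
k=1 load: inc=1.333333, refl=1.333333·-1.000000=-1.3333; V=0.000000+1.333333+-1.333333=0.0000
k=2 src: inc=-1.333333, refl=-1.333333·-0.333333=0.4444; V=1.333333+-1.333333+0.444444=0.4444
k=3 load: inc=0.444444, refl=0.444444·-1.000000=-0.4444; V=0.000000+0.444444+-0.444444=0.0000
k=4 src: inc=-0.444444, refl=-0.444444·-0.333333=0.1481; V=0.444444+-0.444444+0.148148=0.1481

0 0 source 1.3333
1 5 load 0.0000
2 10 source 0.4444
3 15 load 0.0000
4 20 source 0.1481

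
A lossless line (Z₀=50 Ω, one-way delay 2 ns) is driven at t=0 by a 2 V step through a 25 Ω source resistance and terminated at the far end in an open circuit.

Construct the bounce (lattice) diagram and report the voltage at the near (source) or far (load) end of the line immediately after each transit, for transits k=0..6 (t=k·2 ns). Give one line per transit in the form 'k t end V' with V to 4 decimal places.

0 0 source 1.3333
1 2 load 2.6667
2 4 source 2.2222
3 6 load 1.7778
4 8 source 1.9259
5 10 load 2.0741
6 12 source 2.0247

Γ_L=1.000000, Γ_S=-0.333333; launch V₁=2·50/75=1.333333
k=0 src: V=1.3333
k=1 load: inc=1.333333, refl=1.333333·1.000000=1.3333; V=0.000000+1.333333+1.333333=2.6667
k=2 src: inc=1.333333, refl=1.333333·-0.333333=-0.4444; V=1.333333+1.333333+-0.444444=2.2222
k=3 load: inc=-0.444444, refl=-0.444444·1.000000=-0.4444; V=2.666667+-0.444444+-0.444444=1.7778
k=4 src: inc=-0.444444, refl=-0.444444·-0.333333=0.1481; V=2.222222+-0.444444+0.148148=1.9259
k=5 load: inc=0.148148, refl=0.148148·1.000000=0.1481; V=1.777778+0.148148+0.148148=2.0741
k=6 src: inc=0.148148, refl=0.148148·-0.333333=-0.0494; V=1.925926+0.148148+-0.049383=2.0247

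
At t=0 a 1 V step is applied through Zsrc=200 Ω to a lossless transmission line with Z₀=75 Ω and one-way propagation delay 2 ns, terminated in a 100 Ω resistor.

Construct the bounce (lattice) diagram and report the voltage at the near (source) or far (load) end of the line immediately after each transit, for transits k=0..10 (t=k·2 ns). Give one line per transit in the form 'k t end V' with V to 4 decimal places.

0 0 source 0.2727
1 2 load 0.3117
2 4 source 0.3294
3 6 load 0.3319
4 8 source 0.3331
5 10 load 0.3332
6 12 source 0.3333
7 14 load 0.3333
8 16 source 0.3333
9 18 load 0.3333
10 20 source 0.3333

Γ_L=0.142857, Γ_S=0.454545; launch V₁=1·75/275=0.272727
k=0 src: V=0.2727
k=1 load: inc=0.272727, refl=0.272727·0.142857=0.0390; V=0.000000+0.272727+0.038961=0.3117
k=2 src: inc=0.038961, refl=0.038961·0.454545=0.0177; V=0.272727+0.038961+0.017710=0.3294
k=3 load: inc=0.017710, refl=0.017710·0.142857=0.0025; V=0.311688+0.017710+0.002530=0.3319
k=4 src: inc=0.002530, refl=0.002530·0.454545=0.0011; V=0.329398+0.002530+0.001150=0.3331
k=5 load: inc=0.001150, refl=0.001150·0.142857=0.0002; V=0.331928+0.001150+0.000164=0.3332
k=6 src: inc=0.000164, refl=0.000164·0.454545=0.0001; V=0.333078+0.000164+0.000075=0.3333
k=7 load: inc=0.000075, refl=0.000075·0.142857=0.0000; V=0.333242+0.000075+0.000011=0.3333
k=8 src: inc=0.000011, refl=0.000011·0.454545=0.0000; V=0.333317+0.000011+0.000005=0.3333
k=9 load: inc=0.000005, refl=0.000005·0.142857=0.0000; V=0.333327+0.000005+0.000001=0.3333
k=10 src: inc=0.000001, refl=0.000001·0.454545=0.0000; V=0.333332+0.000001+0.000000=0.3333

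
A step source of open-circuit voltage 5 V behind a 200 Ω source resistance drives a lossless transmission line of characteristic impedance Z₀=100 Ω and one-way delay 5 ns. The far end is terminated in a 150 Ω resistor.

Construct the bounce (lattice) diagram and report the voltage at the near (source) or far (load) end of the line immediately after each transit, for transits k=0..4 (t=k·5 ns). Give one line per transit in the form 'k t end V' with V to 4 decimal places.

0 0 source 1.6667
1 5 load 2.0000
2 10 source 2.1111
3 15 load 2.1333
4 20 source 2.1407

Γ_L=0.200000, Γ_S=0.333333; launch V₁=5·100/300=1.666667
k=0 src: V=1.6667
k=1 load: inc=1.666667, refl=1.666667·0.200000=0.3333; V=0.000000+1.666667+0.333333=2.0000
k=2 src: inc=0.333333, refl=0.333333·0.333333=0.1111; V=1.666667+0.333333+0.111111=2.1111
k=3 load: inc=0.111111, refl=0.111111·0.200000=0.0222; V=2.000000+0.111111+0.022222=2.1333
k=4 src: inc=0.022222, refl=0.022222·0.333333=0.0074; V=2.111111+0.022222+0.007407=2.1407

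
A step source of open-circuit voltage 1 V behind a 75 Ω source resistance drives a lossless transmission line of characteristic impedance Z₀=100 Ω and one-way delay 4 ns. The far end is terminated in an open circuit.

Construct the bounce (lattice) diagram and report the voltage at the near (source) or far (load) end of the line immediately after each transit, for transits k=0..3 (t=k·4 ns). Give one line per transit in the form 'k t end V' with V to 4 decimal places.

Γ_L=1.000000, Γ_S=-0.142857; launch V₁=1·100/175=0.571429
k=0 src: V=0.5714
k=1 load: inc=0.571429, refl=0.571429·1.000000=0.5714; V=0.000000+0.571429+0.571429=1.1429
k=2 src: inc=0.571429, refl=0.571429·-0.142857=-0.0816; V=0.571429+0.571429+-0.081633=1.0612
k=3 load: inc=-0.081633, refl=-0.081633·1.000000=-0.0816; V=1.142857+-0.081633+-0.081633=0.9796

0 0 source 0.5714
1 4 load 1.1429
2 8 source 1.0612
3 12 load 0.9796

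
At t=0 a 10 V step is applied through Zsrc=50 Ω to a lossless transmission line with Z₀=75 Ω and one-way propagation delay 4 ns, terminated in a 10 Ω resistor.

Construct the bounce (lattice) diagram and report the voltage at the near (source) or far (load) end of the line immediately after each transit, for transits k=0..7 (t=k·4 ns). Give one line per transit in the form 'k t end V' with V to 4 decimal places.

Γ_L=-0.764706, Γ_S=-0.200000; launch V₁=10·75/125=6.000000
k=0 src: V=6.0000
k=1 load: inc=6.000000, refl=6.000000·-0.764706=-4.5882; V=0.000000+6.000000+-4.588235=1.4118
k=2 src: inc=-4.588235, refl=-4.588235·-0.200000=0.9176; V=6.000000+-4.588235+0.917647=2.3294
k=3 load: inc=0.917647, refl=0.917647·-0.764706=-0.7017; V=1.411765+0.917647+-0.701730=1.6277
k=4 src: inc=-0.701730, refl=-0.701730·-0.200000=0.1403; V=2.329412+-0.701730+0.140346=1.7680
k=5 load: inc=0.140346, refl=0.140346·-0.764706=-0.1073; V=1.627682+0.140346+-0.107323=1.6607
k=6 src: inc=-0.107323, refl=-0.107323·-0.200000=0.0215; V=1.768028+-0.107323+0.021465=1.6822
k=7 load: inc=0.021465, refl=0.021465·-0.764706=-0.0164; V=1.660704+0.021465+-0.016414=1.6658

0 0 source 6.0000
1 4 load 1.4118
2 8 source 2.3294
3 12 load 1.6277
4 16 source 1.7680
5 20 load 1.6607
6 24 source 1.6822
7 28 load 1.6658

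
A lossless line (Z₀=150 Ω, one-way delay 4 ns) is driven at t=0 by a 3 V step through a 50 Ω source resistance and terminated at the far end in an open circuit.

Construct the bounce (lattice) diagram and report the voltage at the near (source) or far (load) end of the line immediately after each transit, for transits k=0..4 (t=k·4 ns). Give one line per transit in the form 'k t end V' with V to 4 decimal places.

Γ_L=1.000000, Γ_S=-0.500000; launch V₁=3·150/200=2.250000
k=0 src: V=2.2500
k=1 load: inc=2.250000, refl=2.250000·1.000000=2.2500; V=0.000000+2.250000+2.250000=4.5000
k=2 src: inc=2.250000, refl=2.250000·-0.500000=-1.1250; V=2.250000+2.250000+-1.125000=3.3750
k=3 load: inc=-1.125000, refl=-1.125000·1.000000=-1.1250; V=4.500000+-1.125000+-1.125000=2.2500
k=4 src: inc=-1.125000, refl=-1.125000·-0.500000=0.5625; V=3.375000+-1.125000+0.562500=2.8125

0 0 source 2.2500
1 4 load 4.5000
2 8 source 3.3750
3 12 load 2.2500
4 16 source 2.8125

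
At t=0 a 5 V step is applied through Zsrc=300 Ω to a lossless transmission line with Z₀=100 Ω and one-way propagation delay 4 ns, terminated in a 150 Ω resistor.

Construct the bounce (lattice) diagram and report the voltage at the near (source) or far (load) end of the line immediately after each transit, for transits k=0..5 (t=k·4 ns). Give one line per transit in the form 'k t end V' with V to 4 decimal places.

0 0 source 1.2500
1 4 load 1.5000
2 8 source 1.6250
3 12 load 1.6500
4 16 source 1.6625
5 20 load 1.6650

Γ_L=0.200000, Γ_S=0.500000; launch V₁=5·100/400=1.250000
k=0 src: V=1.2500
k=1 load: inc=1.250000, refl=1.250000·0.200000=0.2500; V=0.000000+1.250000+0.250000=1.5000
k=2 src: inc=0.250000, refl=0.250000·0.500000=0.1250; V=1.250000+0.250000+0.125000=1.6250
k=3 load: inc=0.125000, refl=0.125000·0.200000=0.0250; V=1.500000+0.125000+0.025000=1.6500
k=4 src: inc=0.025000, refl=0.025000·0.500000=0.0125; V=1.625000+0.025000+0.012500=1.6625
k=5 load: inc=0.012500, refl=0.012500·0.200000=0.0025; V=1.650000+0.012500+0.002500=1.6650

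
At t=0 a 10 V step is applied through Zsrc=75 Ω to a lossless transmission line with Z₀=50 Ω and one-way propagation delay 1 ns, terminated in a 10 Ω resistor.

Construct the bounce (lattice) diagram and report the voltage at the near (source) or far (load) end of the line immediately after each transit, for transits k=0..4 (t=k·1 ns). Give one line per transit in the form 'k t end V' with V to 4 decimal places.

Γ_L=-0.666667, Γ_S=0.200000; launch V₁=10·50/125=4.000000
k=0 src: V=4.0000
k=1 load: inc=4.000000, refl=4.000000·-0.666667=-2.6667; V=0.000000+4.000000+-2.666667=1.3333
k=2 src: inc=-2.666667, refl=-2.666667·0.200000=-0.5333; V=4.000000+-2.666667+-0.533333=0.8000
k=3 load: inc=-0.533333, refl=-0.533333·-0.666667=0.3556; V=1.333333+-0.533333+0.355556=1.1556
k=4 src: inc=0.355556, refl=0.355556·0.200000=0.0711; V=0.800000+0.355556+0.071111=1.2267

0 0 source 4.0000
1 1 load 1.3333
2 2 source 0.8000
3 3 load 1.1556
4 4 source 1.2267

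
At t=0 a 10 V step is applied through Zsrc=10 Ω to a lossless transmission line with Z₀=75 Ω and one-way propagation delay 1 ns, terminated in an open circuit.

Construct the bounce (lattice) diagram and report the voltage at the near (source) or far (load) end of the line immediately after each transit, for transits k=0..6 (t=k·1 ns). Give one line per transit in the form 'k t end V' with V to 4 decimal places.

Γ_L=1.000000, Γ_S=-0.764706; launch V₁=10·75/85=8.823529
k=0 src: V=8.8235
k=1 load: inc=8.823529, refl=8.823529·1.000000=8.8235; V=0.000000+8.823529+8.823529=17.6471
k=2 src: inc=8.823529, refl=8.823529·-0.764706=-6.7474; V=8.823529+8.823529+-6.747405=10.8997
k=3 load: inc=-6.747405, refl=-6.747405·1.000000=-6.7474; V=17.647059+-6.747405+-6.747405=4.1522
k=4 src: inc=-6.747405, refl=-6.747405·-0.764706=5.1598; V=10.899654+-6.747405+5.159780=9.3120
k=5 load: inc=5.159780, refl=5.159780·1.000000=5.1598; V=4.152249+5.159780+5.159780=14.4718
k=6 src: inc=5.159780, refl=5.159780·-0.764706=-3.9457; V=9.312029+5.159780+-3.945714=10.5261

0 0 source 8.8235
1 1 load 17.6471
2 2 source 10.8997
3 3 load 4.1522
4 4 source 9.3120
5 5 load 14.4718
6 6 source 10.5261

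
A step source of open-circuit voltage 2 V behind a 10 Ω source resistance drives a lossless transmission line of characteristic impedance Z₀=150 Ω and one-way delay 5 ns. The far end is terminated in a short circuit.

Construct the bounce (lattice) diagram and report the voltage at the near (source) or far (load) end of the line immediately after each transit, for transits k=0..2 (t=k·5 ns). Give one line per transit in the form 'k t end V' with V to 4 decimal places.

0 0 source 1.8750
1 5 load 0.0000
2 10 source 1.6406

Γ_L=-1.000000, Γ_S=-0.875000; launch V₁=2·150/160=1.875000
k=0 src: V=1.8750
k=1 load: inc=1.875000, refl=1.875000·-1.000000=-1.8750; V=0.000000+1.875000+-1.875000=0.0000
k=2 src: inc=-1.875000, refl=-1.875000·-0.875000=1.6406; V=1.875000+-1.875000+1.640625=1.6406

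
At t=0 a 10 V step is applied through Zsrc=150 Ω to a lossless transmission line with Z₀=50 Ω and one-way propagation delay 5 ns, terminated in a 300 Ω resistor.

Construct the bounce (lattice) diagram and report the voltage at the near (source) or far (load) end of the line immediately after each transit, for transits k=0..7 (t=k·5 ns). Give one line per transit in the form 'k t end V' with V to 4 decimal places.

Γ_L=0.714286, Γ_S=0.500000; launch V₁=10·50/200=2.500000
k=0 src: V=2.5000
k=1 load: inc=2.500000, refl=2.500000·0.714286=1.7857; V=0.000000+2.500000+1.785714=4.2857
k=2 src: inc=1.785714, refl=1.785714·0.500000=0.8929; V=2.500000+1.785714+0.892857=5.1786
k=3 load: inc=0.892857, refl=0.892857·0.714286=0.6378; V=4.285714+0.892857+0.637755=5.8163
k=4 src: inc=0.637755, refl=0.637755·0.500000=0.3189; V=5.178571+0.637755+0.318878=6.1352
k=5 load: inc=0.318878, refl=0.318878·0.714286=0.2278; V=5.816327+0.318878+0.227770=6.3630
k=6 src: inc=0.227770, refl=0.227770·0.500000=0.1139; V=6.135204+0.227770+0.113885=6.4769
k=7 load: inc=0.113885, refl=0.113885·0.714286=0.0813; V=6.362974+0.113885+0.081346=6.5582

0 0 source 2.5000
1 5 load 4.2857
2 10 source 5.1786
3 15 load 5.8163
4 20 source 6.1352
5 25 load 6.3630
6 30 source 6.4769
7 35 load 6.5582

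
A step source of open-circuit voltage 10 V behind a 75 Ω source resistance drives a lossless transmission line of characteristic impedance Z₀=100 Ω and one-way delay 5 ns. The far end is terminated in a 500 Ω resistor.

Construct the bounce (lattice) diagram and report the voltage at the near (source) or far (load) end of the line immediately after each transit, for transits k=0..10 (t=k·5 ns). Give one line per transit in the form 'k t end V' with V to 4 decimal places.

0 0 source 5.7143
1 5 load 9.5238
2 10 source 8.9796
3 15 load 8.6168
4 20 source 8.6686
5 25 load 8.7032
6 30 source 8.6982
7 35 load 8.6949
8 40 source 8.6954
9 45 load 8.6957
10 50 source 8.6957

Γ_L=0.666667, Γ_S=-0.142857; launch V₁=10·100/175=5.714286
k=0 src: V=5.7143
k=1 load: inc=5.714286, refl=5.714286·0.666667=3.8095; V=0.000000+5.714286+3.809524=9.5238
k=2 src: inc=3.809524, refl=3.809524·-0.142857=-0.5442; V=5.714286+3.809524+-0.544218=8.9796
k=3 load: inc=-0.544218, refl=-0.544218·0.666667=-0.3628; V=9.523810+-0.544218+-0.362812=8.6168
k=4 src: inc=-0.362812, refl=-0.362812·-0.142857=0.0518; V=8.979592+-0.362812+0.051830=8.6686
k=5 load: inc=0.051830, refl=0.051830·0.666667=0.0346; V=8.616780+0.051830+0.034554=8.7032
k=6 src: inc=0.034554, refl=0.034554·-0.142857=-0.0049; V=8.668610+0.034554+-0.004936=8.6982
k=7 load: inc=-0.004936, refl=-0.004936·0.666667=-0.0033; V=8.703164+-0.004936+-0.003291=8.6949
k=8 src: inc=-0.003291, refl=-0.003291·-0.142857=0.0005; V=8.698228+-0.003291+0.000470=8.6954
k=9 load: inc=0.000470, refl=0.000470·0.666667=0.0003; V=8.694937+0.000470+0.000313=8.6957
k=10 src: inc=0.000313, refl=0.000313·-0.142857=-0.0000; V=8.695407+0.000313+-0.000045=8.6957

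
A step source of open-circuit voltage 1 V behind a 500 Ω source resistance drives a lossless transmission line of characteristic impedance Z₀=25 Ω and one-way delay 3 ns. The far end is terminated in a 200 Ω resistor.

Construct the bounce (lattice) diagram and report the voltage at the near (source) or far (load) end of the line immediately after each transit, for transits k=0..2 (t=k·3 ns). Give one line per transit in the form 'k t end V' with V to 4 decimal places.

0 0 source 0.0476
1 3 load 0.0847
2 6 source 0.1182

Γ_L=0.777778, Γ_S=0.904762; launch V₁=1·25/525=0.047619
k=0 src: V=0.0476
k=1 load: inc=0.047619, refl=0.047619·0.777778=0.0370; V=0.000000+0.047619+0.037037=0.0847
k=2 src: inc=0.037037, refl=0.037037·0.904762=0.0335; V=0.047619+0.037037+0.033510=0.1182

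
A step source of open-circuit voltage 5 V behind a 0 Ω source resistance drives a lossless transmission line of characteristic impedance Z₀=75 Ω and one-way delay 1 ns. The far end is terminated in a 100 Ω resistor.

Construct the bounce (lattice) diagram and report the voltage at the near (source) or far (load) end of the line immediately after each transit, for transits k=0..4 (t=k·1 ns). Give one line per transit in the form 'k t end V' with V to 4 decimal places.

0 0 source 5.0000
1 1 load 5.7143
2 2 source 5.0000
3 3 load 4.8980
4 4 source 5.0000

Γ_L=0.142857, Γ_S=-1.000000; launch V₁=5·75/75=5.000000
k=0 src: V=5.0000
k=1 load: inc=5.000000, refl=5.000000·0.142857=0.7143; V=0.000000+5.000000+0.714286=5.7143
k=2 src: inc=0.714286, refl=0.714286·-1.000000=-0.7143; V=5.000000+0.714286+-0.714286=5.0000
k=3 load: inc=-0.714286, refl=-0.714286·0.142857=-0.1020; V=5.714286+-0.714286+-0.102041=4.8980
k=4 src: inc=-0.102041, refl=-0.102041·-1.000000=0.1020; V=5.000000+-0.102041+0.102041=5.0000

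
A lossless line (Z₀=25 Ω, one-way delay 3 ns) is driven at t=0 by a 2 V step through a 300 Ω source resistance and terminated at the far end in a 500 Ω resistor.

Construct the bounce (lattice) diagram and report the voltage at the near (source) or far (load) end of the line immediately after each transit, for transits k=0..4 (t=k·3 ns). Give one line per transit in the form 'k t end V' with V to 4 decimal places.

Γ_L=0.904762, Γ_S=0.846154; launch V₁=2·25/325=0.153846
k=0 src: V=0.1538
k=1 load: inc=0.153846, refl=0.153846·0.904762=0.1392; V=0.000000+0.153846+0.139194=0.2930
k=2 src: inc=0.139194, refl=0.139194·0.846154=0.1178; V=0.153846+0.139194+0.117780=0.4108
k=3 load: inc=0.117780, refl=0.117780·0.904762=0.1066; V=0.293040+0.117780+0.106563=0.5174
k=4 src: inc=0.106563, refl=0.106563·0.846154=0.0902; V=0.410820+0.106563+0.090168=0.6076

0 0 source 0.1538
1 3 load 0.2930
2 6 source 0.4108
3 9 load 0.5174
4 12 source 0.6076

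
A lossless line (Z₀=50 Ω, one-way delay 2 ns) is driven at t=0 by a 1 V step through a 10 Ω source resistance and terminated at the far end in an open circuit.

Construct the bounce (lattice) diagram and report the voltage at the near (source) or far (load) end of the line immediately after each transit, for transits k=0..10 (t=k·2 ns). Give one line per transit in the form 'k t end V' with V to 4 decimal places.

Γ_L=1.000000, Γ_S=-0.666667; launch V₁=1·50/60=0.833333
k=0 src: V=0.8333
k=1 load: inc=0.833333, refl=0.833333·1.000000=0.8333; V=0.000000+0.833333+0.833333=1.6667
k=2 src: inc=0.833333, refl=0.833333·-0.666667=-0.5556; V=0.833333+0.833333+-0.555556=1.1111
k=3 load: inc=-0.555556, refl=-0.555556·1.000000=-0.5556; V=1.666667+-0.555556+-0.555556=0.5556
k=4 src: inc=-0.555556, refl=-0.555556·-0.666667=0.3704; V=1.111111+-0.555556+0.370370=0.9259
k=5 load: inc=0.370370, refl=0.370370·1.000000=0.3704; V=0.555556+0.370370+0.370370=1.2963
k=6 src: inc=0.370370, refl=0.370370·-0.666667=-0.2469; V=0.925926+0.370370+-0.246914=1.0494
k=7 load: inc=-0.246914, refl=-0.246914·1.000000=-0.2469; V=1.296296+-0.246914+-0.246914=0.8025
k=8 src: inc=-0.246914, refl=-0.246914·-0.666667=0.1646; V=1.049383+-0.246914+0.164609=0.9671
k=9 load: inc=0.164609, refl=0.164609·1.000000=0.1646; V=0.802469+0.164609+0.164609=1.1317
k=10 src: inc=0.164609, refl=0.164609·-0.666667=-0.1097; V=0.967078+0.164609+-0.109739=1.0219

0 0 source 0.8333
1 2 load 1.6667
2 4 source 1.1111
3 6 load 0.5556
4 8 source 0.9259
5 10 load 1.2963
6 12 source 1.0494
7 14 load 0.8025
8 16 source 0.9671
9 18 load 1.1317
10 20 source 1.0219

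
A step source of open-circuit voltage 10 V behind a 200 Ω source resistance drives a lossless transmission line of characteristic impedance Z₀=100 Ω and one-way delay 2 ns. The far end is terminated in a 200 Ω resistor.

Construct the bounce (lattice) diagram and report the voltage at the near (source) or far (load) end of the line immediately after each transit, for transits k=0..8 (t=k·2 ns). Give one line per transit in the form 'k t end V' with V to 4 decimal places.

Γ_L=0.333333, Γ_S=0.333333; launch V₁=10·100/300=3.333333
k=0 src: V=3.3333
k=1 load: inc=3.333333, refl=3.333333·0.333333=1.1111; V=0.000000+3.333333+1.111111=4.4444
k=2 src: inc=1.111111, refl=1.111111·0.333333=0.3704; V=3.333333+1.111111+0.370370=4.8148
k=3 load: inc=0.370370, refl=0.370370·0.333333=0.1235; V=4.444444+0.370370+0.123457=4.9383
k=4 src: inc=0.123457, refl=0.123457·0.333333=0.0412; V=4.814815+0.123457+0.041152=4.9794
k=5 load: inc=0.041152, refl=0.041152·0.333333=0.0137; V=4.938272+0.041152+0.013717=4.9931
k=6 src: inc=0.013717, refl=0.013717·0.333333=0.0046; V=4.979424+0.013717+0.004572=4.9977
k=7 load: inc=0.004572, refl=0.004572·0.333333=0.0015; V=4.993141+0.004572+0.001524=4.9992
k=8 src: inc=0.001524, refl=0.001524·0.333333=0.0005; V=4.997714+0.001524+0.000508=4.9997

0 0 source 3.3333
1 2 load 4.4444
2 4 source 4.8148
3 6 load 4.9383
4 8 source 4.9794
5 10 load 4.9931
6 12 source 4.9977
7 14 load 4.9992
8 16 source 4.9997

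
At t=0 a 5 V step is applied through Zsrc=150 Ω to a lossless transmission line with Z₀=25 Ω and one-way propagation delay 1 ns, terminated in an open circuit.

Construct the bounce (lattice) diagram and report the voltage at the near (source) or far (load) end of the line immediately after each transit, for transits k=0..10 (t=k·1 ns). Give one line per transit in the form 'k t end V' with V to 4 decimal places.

Γ_L=1.000000, Γ_S=0.714286; launch V₁=5·25/175=0.714286
k=0 src: V=0.7143
k=1 load: inc=0.714286, refl=0.714286·1.000000=0.7143; V=0.000000+0.714286+0.714286=1.4286
k=2 src: inc=0.714286, refl=0.714286·0.714286=0.5102; V=0.714286+0.714286+0.510204=1.9388
k=3 load: inc=0.510204, refl=0.510204·1.000000=0.5102; V=1.428571+0.510204+0.510204=2.4490
k=4 src: inc=0.510204, refl=0.510204·0.714286=0.3644; V=1.938776+0.510204+0.364431=2.8134
k=5 load: inc=0.364431, refl=0.364431·1.000000=0.3644; V=2.448980+0.364431+0.364431=3.1778
k=6 src: inc=0.364431, refl=0.364431·0.714286=0.2603; V=2.813411+0.364431+0.260308=3.4382
k=7 load: inc=0.260308, refl=0.260308·1.000000=0.2603; V=3.177843+0.260308+0.260308=3.6985
k=8 src: inc=0.260308, refl=0.260308·0.714286=0.1859; V=3.438151+0.260308+0.185934=3.8844
k=9 load: inc=0.185934, refl=0.185934·1.000000=0.1859; V=3.698459+0.185934+0.185934=4.0703
k=10 src: inc=0.185934, refl=0.185934·0.714286=0.1328; V=3.884393+0.185934+0.132810=4.2031

0 0 source 0.7143
1 1 load 1.4286
2 2 source 1.9388
3 3 load 2.4490
4 4 source 2.8134
5 5 load 3.1778
6 6 source 3.4382
7 7 load 3.6985
8 8 source 3.8844
9 9 load 4.0703
10 10 source 4.2031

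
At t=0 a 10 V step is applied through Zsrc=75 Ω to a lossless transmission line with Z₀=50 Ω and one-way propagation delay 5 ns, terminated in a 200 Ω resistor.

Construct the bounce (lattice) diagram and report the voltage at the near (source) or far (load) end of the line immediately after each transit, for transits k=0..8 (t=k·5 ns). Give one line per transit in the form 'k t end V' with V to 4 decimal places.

0 0 source 4.0000
1 5 load 6.4000
2 10 source 6.8800
3 15 load 7.1680
4 20 source 7.2256
5 25 load 7.2602
6 30 source 7.2671
7 35 load 7.2712
8 40 source 7.2720

Γ_L=0.600000, Γ_S=0.200000; launch V₁=10·50/125=4.000000
k=0 src: V=4.0000
k=1 load: inc=4.000000, refl=4.000000·0.600000=2.4000; V=0.000000+4.000000+2.400000=6.4000
k=2 src: inc=2.400000, refl=2.400000·0.200000=0.4800; V=4.000000+2.400000+0.480000=6.8800
k=3 load: inc=0.480000, refl=0.480000·0.600000=0.2880; V=6.400000+0.480000+0.288000=7.1680
k=4 src: inc=0.288000, refl=0.288000·0.200000=0.0576; V=6.880000+0.288000+0.057600=7.2256
k=5 load: inc=0.057600, refl=0.057600·0.600000=0.0346; V=7.168000+0.057600+0.034560=7.2602
k=6 src: inc=0.034560, refl=0.034560·0.200000=0.0069; V=7.225600+0.034560+0.006912=7.2671
k=7 load: inc=0.006912, refl=0.006912·0.600000=0.0041; V=7.260160+0.006912+0.004147=7.2712
k=8 src: inc=0.004147, refl=0.004147·0.200000=0.0008; V=7.267072+0.004147+0.000829=7.2720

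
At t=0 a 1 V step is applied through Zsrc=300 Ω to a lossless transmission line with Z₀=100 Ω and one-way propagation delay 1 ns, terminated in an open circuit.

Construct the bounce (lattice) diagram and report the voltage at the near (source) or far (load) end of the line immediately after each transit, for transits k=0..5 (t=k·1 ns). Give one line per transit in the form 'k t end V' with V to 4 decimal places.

0 0 source 0.2500
1 1 load 0.5000
2 2 source 0.6250
3 3 load 0.7500
4 4 source 0.8125
5 5 load 0.8750

Γ_L=1.000000, Γ_S=0.500000; launch V₁=1·100/400=0.250000
k=0 src: V=0.2500
k=1 load: inc=0.250000, refl=0.250000·1.000000=0.2500; V=0.000000+0.250000+0.250000=0.5000
k=2 src: inc=0.250000, refl=0.250000·0.500000=0.1250; V=0.250000+0.250000+0.125000=0.6250
k=3 load: inc=0.125000, refl=0.125000·1.000000=0.1250; V=0.500000+0.125000+0.125000=0.7500
k=4 src: inc=0.125000, refl=0.125000·0.500000=0.0625; V=0.625000+0.125000+0.062500=0.8125
k=5 load: inc=0.062500, refl=0.062500·1.000000=0.0625; V=0.750000+0.062500+0.062500=0.8750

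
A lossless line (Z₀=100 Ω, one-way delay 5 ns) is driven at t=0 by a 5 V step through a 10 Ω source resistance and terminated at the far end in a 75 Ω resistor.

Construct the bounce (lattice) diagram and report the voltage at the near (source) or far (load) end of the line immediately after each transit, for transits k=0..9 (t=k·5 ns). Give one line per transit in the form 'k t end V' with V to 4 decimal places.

0 0 source 4.5455
1 5 load 3.8961
2 10 source 4.4274
3 15 load 4.3515
4 20 source 4.4136
5 25 load 4.4047
6 30 source 4.4120
7 35 load 4.4109
8 40 source 4.4118
9 45 load 4.4117

Γ_L=-0.142857, Γ_S=-0.818182; launch V₁=5·100/110=4.545455
k=0 src: V=4.5455
k=1 load: inc=4.545455, refl=4.545455·-0.142857=-0.6494; V=0.000000+4.545455+-0.649351=3.8961
k=2 src: inc=-0.649351, refl=-0.649351·-0.818182=0.5313; V=4.545455+-0.649351+0.531287=4.4274
k=3 load: inc=0.531287, refl=0.531287·-0.142857=-0.0759; V=3.896104+0.531287+-0.075898=4.3515
k=4 src: inc=-0.075898, refl=-0.075898·-0.818182=0.0621; V=4.427391+-0.075898+0.062098=4.4136
k=5 load: inc=0.062098, refl=0.062098·-0.142857=-0.0089; V=4.351493+0.062098+-0.008871=4.4047
k=6 src: inc=-0.008871, refl=-0.008871·-0.818182=0.0073; V=4.413591+-0.008871+0.007258=4.4120
k=7 load: inc=0.007258, refl=0.007258·-0.142857=-0.0010; V=4.404720+0.007258+-0.001037=4.4109
k=8 src: inc=-0.001037, refl=-0.001037·-0.818182=0.0008; V=4.411978+-0.001037+0.000848=4.4118
k=9 load: inc=0.000848, refl=0.000848·-0.142857=-0.0001; V=4.410941+0.000848+-0.000121=4.4117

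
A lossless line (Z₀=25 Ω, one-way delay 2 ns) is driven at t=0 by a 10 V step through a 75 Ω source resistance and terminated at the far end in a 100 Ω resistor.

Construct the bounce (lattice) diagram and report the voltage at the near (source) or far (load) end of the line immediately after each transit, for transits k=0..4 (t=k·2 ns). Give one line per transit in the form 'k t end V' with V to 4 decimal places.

Γ_L=0.600000, Γ_S=0.500000; launch V₁=10·25/100=2.500000
k=0 src: V=2.5000
k=1 load: inc=2.500000, refl=2.500000·0.600000=1.5000; V=0.000000+2.500000+1.500000=4.0000
k=2 src: inc=1.500000, refl=1.500000·0.500000=0.7500; V=2.500000+1.500000+0.750000=4.7500
k=3 load: inc=0.750000, refl=0.750000·0.600000=0.4500; V=4.000000+0.750000+0.450000=5.2000
k=4 src: inc=0.450000, refl=0.450000·0.500000=0.2250; V=4.750000+0.450000+0.225000=5.4250

0 0 source 2.5000
1 2 load 4.0000
2 4 source 4.7500
3 6 load 5.2000
4 8 source 5.4250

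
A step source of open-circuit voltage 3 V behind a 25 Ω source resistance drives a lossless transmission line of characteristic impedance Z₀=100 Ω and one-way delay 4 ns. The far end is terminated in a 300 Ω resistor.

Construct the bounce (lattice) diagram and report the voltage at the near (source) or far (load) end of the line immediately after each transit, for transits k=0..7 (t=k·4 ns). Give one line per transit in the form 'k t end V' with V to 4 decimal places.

0 0 source 2.4000
1 4 load 3.6000
2 8 source 2.8800
3 12 load 2.5200
4 16 source 2.7360
5 20 load 2.8440
6 24 source 2.7792
7 28 load 2.7468

Γ_L=0.500000, Γ_S=-0.600000; launch V₁=3·100/125=2.400000
k=0 src: V=2.4000
k=1 load: inc=2.400000, refl=2.400000·0.500000=1.2000; V=0.000000+2.400000+1.200000=3.6000
k=2 src: inc=1.200000, refl=1.200000·-0.600000=-0.7200; V=2.400000+1.200000+-0.720000=2.8800
k=3 load: inc=-0.720000, refl=-0.720000·0.500000=-0.3600; V=3.600000+-0.720000+-0.360000=2.5200
k=4 src: inc=-0.360000, refl=-0.360000·-0.600000=0.2160; V=2.880000+-0.360000+0.216000=2.7360
k=5 load: inc=0.216000, refl=0.216000·0.500000=0.1080; V=2.520000+0.216000+0.108000=2.8440
k=6 src: inc=0.108000, refl=0.108000·-0.600000=-0.0648; V=2.736000+0.108000+-0.064800=2.7792
k=7 load: inc=-0.064800, refl=-0.064800·0.500000=-0.0324; V=2.844000+-0.064800+-0.032400=2.7468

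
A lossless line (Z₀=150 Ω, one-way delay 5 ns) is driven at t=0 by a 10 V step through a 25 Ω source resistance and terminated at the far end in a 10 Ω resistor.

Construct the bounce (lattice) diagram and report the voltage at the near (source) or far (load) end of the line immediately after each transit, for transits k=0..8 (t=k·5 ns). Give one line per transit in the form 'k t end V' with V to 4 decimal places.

0 0 source 8.5714
1 5 load 1.0714
2 10 source 6.4286
3 15 load 1.7411
4 20 source 5.0893
5 25 load 2.1596
6 30 source 4.2522
7 35 load 2.4212
8 40 source 3.7291

Γ_L=-0.875000, Γ_S=-0.714286; launch V₁=10·150/175=8.571429
k=0 src: V=8.5714
k=1 load: inc=8.571429, refl=8.571429·-0.875000=-7.5000; V=0.000000+8.571429+-7.500000=1.0714
k=2 src: inc=-7.500000, refl=-7.500000·-0.714286=5.3571; V=8.571429+-7.500000+5.357143=6.4286
k=3 load: inc=5.357143, refl=5.357143·-0.875000=-4.6875; V=1.071429+5.357143+-4.687500=1.7411
k=4 src: inc=-4.687500, refl=-4.687500·-0.714286=3.3482; V=6.428571+-4.687500+3.348214=5.0893
k=5 load: inc=3.348214, refl=3.348214·-0.875000=-2.9297; V=1.741071+3.348214+-2.929688=2.1596
k=6 src: inc=-2.929688, refl=-2.929688·-0.714286=2.0926; V=5.089286+-2.929688+2.092634=4.2522
k=7 load: inc=2.092634, refl=2.092634·-0.875000=-1.8311; V=2.159598+2.092634+-1.831055=2.4212
k=8 src: inc=-1.831055, refl=-1.831055·-0.714286=1.3079; V=4.252232+-1.831055+1.307896=3.7291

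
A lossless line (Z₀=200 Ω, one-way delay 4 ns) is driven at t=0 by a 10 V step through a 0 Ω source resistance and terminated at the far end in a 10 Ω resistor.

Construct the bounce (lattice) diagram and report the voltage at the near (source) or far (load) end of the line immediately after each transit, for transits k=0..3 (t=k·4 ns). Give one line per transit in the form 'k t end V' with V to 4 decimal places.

0 0 source 10.0000
1 4 load 0.9524
2 8 source 10.0000
3 12 load 1.8141

Γ_L=-0.904762, Γ_S=-1.000000; launch V₁=10·200/200=10.000000
k=0 src: V=10.0000
k=1 load: inc=10.000000, refl=10.000000·-0.904762=-9.0476; V=0.000000+10.000000+-9.047619=0.9524
k=2 src: inc=-9.047619, refl=-9.047619·-1.000000=9.0476; V=10.000000+-9.047619+9.047619=10.0000
k=3 load: inc=9.047619, refl=9.047619·-0.904762=-8.1859; V=0.952381+9.047619+-8.185941=1.8141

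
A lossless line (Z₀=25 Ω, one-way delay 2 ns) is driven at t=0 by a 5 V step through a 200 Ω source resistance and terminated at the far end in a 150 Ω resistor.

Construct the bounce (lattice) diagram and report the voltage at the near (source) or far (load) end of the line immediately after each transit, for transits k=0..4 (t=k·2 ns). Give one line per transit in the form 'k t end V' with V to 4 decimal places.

0 0 source 0.5556
1 2 load 0.9524
2 4 source 1.2610
3 6 load 1.4815
4 8 source 1.6529

Γ_L=0.714286, Γ_S=0.777778; launch V₁=5·25/225=0.555556
k=0 src: V=0.5556
k=1 load: inc=0.555556, refl=0.555556·0.714286=0.3968; V=0.000000+0.555556+0.396825=0.9524
k=2 src: inc=0.396825, refl=0.396825·0.777778=0.3086; V=0.555556+0.396825+0.308642=1.2610
k=3 load: inc=0.308642, refl=0.308642·0.714286=0.2205; V=0.952381+0.308642+0.220459=1.4815
k=4 src: inc=0.220459, refl=0.220459·0.777778=0.1715; V=1.261023+0.220459+0.171468=1.6529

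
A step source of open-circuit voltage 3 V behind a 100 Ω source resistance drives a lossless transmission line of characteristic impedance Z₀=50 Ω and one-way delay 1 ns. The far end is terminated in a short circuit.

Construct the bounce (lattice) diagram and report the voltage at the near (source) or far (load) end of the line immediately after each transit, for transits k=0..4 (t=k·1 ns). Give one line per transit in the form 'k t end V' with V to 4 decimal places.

0 0 source 1.0000
1 1 load 0.0000
2 2 source -0.3333
3 3 load 0.0000
4 4 source 0.1111

Γ_L=-1.000000, Γ_S=0.333333; launch V₁=3·50/150=1.000000
k=0 src: V=1.0000
k=1 load: inc=1.000000, refl=1.000000·-1.000000=-1.0000; V=0.000000+1.000000+-1.000000=0.0000
k=2 src: inc=-1.000000, refl=-1.000000·0.333333=-0.3333; V=1.000000+-1.000000+-0.333333=-0.3333
k=3 load: inc=-0.333333, refl=-0.333333·-1.000000=0.3333; V=0.000000+-0.333333+0.333333=0.0000
k=4 src: inc=0.333333, refl=0.333333·0.333333=0.1111; V=-0.333333+0.333333+0.111111=0.1111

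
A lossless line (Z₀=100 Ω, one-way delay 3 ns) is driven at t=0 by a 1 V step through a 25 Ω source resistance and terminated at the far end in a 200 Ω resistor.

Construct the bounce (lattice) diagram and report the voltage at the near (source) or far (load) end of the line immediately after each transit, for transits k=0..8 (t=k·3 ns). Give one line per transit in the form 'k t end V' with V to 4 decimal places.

0 0 source 0.8000
1 3 load 1.0667
2 6 source 0.9067
3 9 load 0.8533
4 12 source 0.8853
5 15 load 0.8960
6 18 source 0.8896
7 21 load 0.8875
8 24 source 0.8887

Γ_L=0.333333, Γ_S=-0.600000; launch V₁=1·100/125=0.800000
k=0 src: V=0.8000
k=1 load: inc=0.800000, refl=0.800000·0.333333=0.2667; V=0.000000+0.800000+0.266667=1.0667
k=2 src: inc=0.266667, refl=0.266667·-0.600000=-0.1600; V=0.800000+0.266667+-0.160000=0.9067
k=3 load: inc=-0.160000, refl=-0.160000·0.333333=-0.0533; V=1.066667+-0.160000+-0.053333=0.8533
k=4 src: inc=-0.053333, refl=-0.053333·-0.600000=0.0320; V=0.906667+-0.053333+0.032000=0.8853
k=5 load: inc=0.032000, refl=0.032000·0.333333=0.0107; V=0.853333+0.032000+0.010667=0.8960
k=6 src: inc=0.010667, refl=0.010667·-0.600000=-0.0064; V=0.885333+0.010667+-0.006400=0.8896
k=7 load: inc=-0.006400, refl=-0.006400·0.333333=-0.0021; V=0.896000+-0.006400+-0.002133=0.8875
k=8 src: inc=-0.002133, refl=-0.002133·-0.600000=0.0013; V=0.889600+-0.002133+0.001280=0.8887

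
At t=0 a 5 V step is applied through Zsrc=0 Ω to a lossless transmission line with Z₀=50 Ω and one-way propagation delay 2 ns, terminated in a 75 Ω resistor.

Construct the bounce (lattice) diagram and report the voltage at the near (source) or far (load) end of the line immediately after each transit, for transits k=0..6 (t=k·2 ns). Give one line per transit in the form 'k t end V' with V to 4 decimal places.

Γ_L=0.200000, Γ_S=-1.000000; launch V₁=5·50/50=5.000000
k=0 src: V=5.0000
k=1 load: inc=5.000000, refl=5.000000·0.200000=1.0000; V=0.000000+5.000000+1.000000=6.0000
k=2 src: inc=1.000000, refl=1.000000·-1.000000=-1.0000; V=5.000000+1.000000+-1.000000=5.0000
k=3 load: inc=-1.000000, refl=-1.000000·0.200000=-0.2000; V=6.000000+-1.000000+-0.200000=4.8000
k=4 src: inc=-0.200000, refl=-0.200000·-1.000000=0.2000; V=5.000000+-0.200000+0.200000=5.0000
k=5 load: inc=0.200000, refl=0.200000·0.200000=0.0400; V=4.800000+0.200000+0.040000=5.0400
k=6 src: inc=0.040000, refl=0.040000·-1.000000=-0.0400; V=5.000000+0.040000+-0.040000=5.0000

0 0 source 5.0000
1 2 load 6.0000
2 4 source 5.0000
3 6 load 4.8000
4 8 source 5.0000
5 10 load 5.0400
6 12 source 5.0000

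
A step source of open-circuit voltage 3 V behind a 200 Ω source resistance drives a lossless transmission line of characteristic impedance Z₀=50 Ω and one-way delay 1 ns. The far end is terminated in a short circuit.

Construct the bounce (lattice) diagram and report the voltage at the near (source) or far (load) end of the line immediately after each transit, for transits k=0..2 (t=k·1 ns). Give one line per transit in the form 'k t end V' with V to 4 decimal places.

Γ_L=-1.000000, Γ_S=0.600000; launch V₁=3·50/250=0.600000
k=0 src: V=0.6000
k=1 load: inc=0.600000, refl=0.600000·-1.000000=-0.6000; V=0.000000+0.600000+-0.600000=0.0000
k=2 src: inc=-0.600000, refl=-0.600000·0.600000=-0.3600; V=0.600000+-0.600000+-0.360000=-0.3600

0 0 source 0.6000
1 1 load 0.0000
2 2 source -0.3600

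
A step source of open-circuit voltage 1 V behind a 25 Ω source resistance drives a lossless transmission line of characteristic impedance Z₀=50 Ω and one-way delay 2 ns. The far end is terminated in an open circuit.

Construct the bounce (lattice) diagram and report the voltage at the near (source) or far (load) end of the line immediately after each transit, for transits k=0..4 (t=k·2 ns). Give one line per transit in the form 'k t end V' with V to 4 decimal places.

Γ_L=1.000000, Γ_S=-0.333333; launch V₁=1·50/75=0.666667
k=0 src: V=0.6667
k=1 load: inc=0.666667, refl=0.666667·1.000000=0.6667; V=0.000000+0.666667+0.666667=1.3333
k=2 src: inc=0.666667, refl=0.666667·-0.333333=-0.2222; V=0.666667+0.666667+-0.222222=1.1111
k=3 load: inc=-0.222222, refl=-0.222222·1.000000=-0.2222; V=1.333333+-0.222222+-0.222222=0.8889
k=4 src: inc=-0.222222, refl=-0.222222·-0.333333=0.0741; V=1.111111+-0.222222+0.074074=0.9630

0 0 source 0.6667
1 2 load 1.3333
2 4 source 1.1111
3 6 load 0.8889
4 8 source 0.9630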